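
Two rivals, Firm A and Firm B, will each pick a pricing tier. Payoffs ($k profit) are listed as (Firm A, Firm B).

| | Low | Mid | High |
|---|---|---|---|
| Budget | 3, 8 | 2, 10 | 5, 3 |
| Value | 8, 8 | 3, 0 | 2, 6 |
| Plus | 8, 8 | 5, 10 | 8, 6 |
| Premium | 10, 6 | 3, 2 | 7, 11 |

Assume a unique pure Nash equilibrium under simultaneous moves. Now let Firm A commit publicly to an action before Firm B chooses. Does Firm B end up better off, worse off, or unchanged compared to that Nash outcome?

worse off

Backward induction with Firm A moving first.
- Budget: Firm B compares 8, 10, 3 and picks Mid; Firm A would get 2.
- Value: Firm B compares 8, 0, 6 and picks Low; Firm A would get 8.
- Plus: Firm B compares 8, 10, 6 and picks Mid; Firm A would get 5.
- Premium: Firm B compares 6, 2, 11 and picks High; Firm A would get 7.
Among 2, 8, 5, 7, the best is 8 at Value. Subgame-perfect outcome: (Value, Low) with payoffs (8, 8).
Now find the simultaneous Nash equilibrium.
Firm A's best replies: Low→Premium; Mid→Plus; High→Plus.
Firm B's best replies: Budget→Mid; Value→Low; Plus→Mid; Premium→High.
Only (Plus, Mid) has each player best-responding; Nash payoffs (5, 10).
Firm B earns 8 sequentially versus 10 at the Nash outcome: worse off.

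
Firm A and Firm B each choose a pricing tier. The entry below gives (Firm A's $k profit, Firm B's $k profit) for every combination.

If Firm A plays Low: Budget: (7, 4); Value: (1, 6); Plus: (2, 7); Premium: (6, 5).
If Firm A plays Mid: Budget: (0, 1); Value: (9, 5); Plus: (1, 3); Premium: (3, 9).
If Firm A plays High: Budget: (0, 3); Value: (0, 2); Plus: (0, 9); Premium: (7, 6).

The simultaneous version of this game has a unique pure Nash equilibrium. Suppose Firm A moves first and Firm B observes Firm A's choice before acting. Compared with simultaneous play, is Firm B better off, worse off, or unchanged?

Work backward from Firm B's decision.
- Low → Firm B plays Plus (best of 4, 6, 7, 5); Firm A gets 2.
- Mid → Firm B plays Premium (best of 1, 5, 3, 9); Firm A gets 3.
- High → Firm B plays Plus (best of 3, 2, 9, 6); Firm A gets 0.
Among 2, 3, 0, the best is 3 at Mid. Subgame-perfect outcome: (Mid, Premium) with payoffs (3, 9).
Under simultaneous play:
Firm A's best replies: Budget→Low; Value→Mid; Plus→Low; Premium→High.
Firm B's best replies: Low→Plus; Mid→Premium; High→Plus.
The unique mutual best reply is (Low, Plus), giving (2, 7).
Firm B earns 9 sequentially versus 7 at the Nash outcome: better off.

better off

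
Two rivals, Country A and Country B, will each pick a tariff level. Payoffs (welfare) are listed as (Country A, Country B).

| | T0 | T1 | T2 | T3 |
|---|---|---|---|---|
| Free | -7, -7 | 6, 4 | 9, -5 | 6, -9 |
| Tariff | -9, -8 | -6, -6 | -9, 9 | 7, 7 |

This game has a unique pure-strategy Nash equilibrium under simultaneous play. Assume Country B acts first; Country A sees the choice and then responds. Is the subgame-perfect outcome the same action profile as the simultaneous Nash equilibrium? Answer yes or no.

Solve by backward induction (Country B leads).
- T0: BR = Free, leader payoff -7.
- T1: BR = Free, leader payoff 4.
- T2: BR = Free, leader payoff -5.
- T3: BR = Tariff, leader payoff 7.
Maximizing over -7, 4, -5, 7, Country B chooses T3. Subgame-perfect outcome: (Tariff, T3) with payoffs (7, 7).
For the simultaneous game, intersect best replies.
Country A's best replies: T0→Free; T1→Free; T2→Free; T3→Tariff.
Country B's best replies: Free→T1; Tariff→T2.
Only (Free, T1) has each player best-responding; Nash payoffs (6, 4).
Sequential outcome (Tariff, T3) differs from the Nash profile (Free, T1).

no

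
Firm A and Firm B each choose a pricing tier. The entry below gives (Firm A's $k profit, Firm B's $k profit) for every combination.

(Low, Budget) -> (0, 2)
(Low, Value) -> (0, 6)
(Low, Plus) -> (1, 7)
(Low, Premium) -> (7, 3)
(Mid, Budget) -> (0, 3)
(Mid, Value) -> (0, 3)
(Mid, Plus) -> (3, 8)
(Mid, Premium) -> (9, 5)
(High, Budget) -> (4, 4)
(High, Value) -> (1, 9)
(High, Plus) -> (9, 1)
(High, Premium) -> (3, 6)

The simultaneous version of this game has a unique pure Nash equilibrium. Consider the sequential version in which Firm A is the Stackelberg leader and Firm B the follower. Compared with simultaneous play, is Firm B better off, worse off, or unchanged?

worse off

Work backward from Firm B's decision.
- Low: Firm B compares 2, 6, 7, 3 and picks Plus; Firm A would get 1.
- Mid: Firm B compares 3, 3, 8, 5 and picks Plus; Firm A would get 3.
- High: Firm B compares 4, 9, 1, 6 and picks Value; Firm A would get 1.
Among 1, 3, 1, the best is 3 at Mid. Subgame-perfect outcome: (Mid, Plus) with payoffs (3, 8).
Under simultaneous play:
Firm A's best replies: Budget→High; Value→High; Plus→High; Premium→Mid.
Firm B's best replies: Low→Plus; Mid→Plus; High→Value.
Only (High, Value) has each player best-responding; Nash payoffs (1, 9).
Firm B earns 8 sequentially versus 9 at the Nash outcome: worse off.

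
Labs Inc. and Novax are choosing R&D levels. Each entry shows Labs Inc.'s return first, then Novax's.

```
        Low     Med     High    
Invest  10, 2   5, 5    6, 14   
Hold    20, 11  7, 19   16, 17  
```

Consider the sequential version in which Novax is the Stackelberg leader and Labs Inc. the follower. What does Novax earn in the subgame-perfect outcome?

19

Work backward from Labs Inc.'s decision.
- Low: Labs Inc. compares 10, 20 and picks Hold; Novax would get 11.
- Med: Labs Inc. compares 5, 7 and picks Hold; Novax would get 19.
- High: Labs Inc. compares 6, 16 and picks Hold; Novax would get 17.
Maximizing over 11, 19, 17, Novax chooses Med. Subgame-perfect outcome: (Hold, Med) with payoffs (7, 19).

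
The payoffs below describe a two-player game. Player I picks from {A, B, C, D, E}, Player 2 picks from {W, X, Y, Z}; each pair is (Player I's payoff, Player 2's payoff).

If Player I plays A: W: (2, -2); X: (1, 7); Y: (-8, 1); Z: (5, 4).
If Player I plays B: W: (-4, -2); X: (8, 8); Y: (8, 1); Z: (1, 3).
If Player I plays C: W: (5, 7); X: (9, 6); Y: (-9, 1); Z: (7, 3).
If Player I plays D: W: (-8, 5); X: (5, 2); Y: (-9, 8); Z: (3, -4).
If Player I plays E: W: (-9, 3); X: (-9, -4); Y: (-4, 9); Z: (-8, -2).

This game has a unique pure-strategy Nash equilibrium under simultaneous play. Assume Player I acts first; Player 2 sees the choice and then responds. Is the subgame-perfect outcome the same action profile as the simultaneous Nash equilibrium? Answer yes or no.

no

Backward induction with Player I moving first.
- A: Player 2 compares -2, 7, 1, 4 and picks X; Player I would get 1.
- B: Player 2 compares -2, 8, 1, 3 and picks X; Player I would get 8.
- C: Player 2 compares 7, 6, 1, 3 and picks W; Player I would get 5.
- D: Player 2 compares 5, 2, 8, -4 and picks Y; Player I would get -9.
- E: Player 2 compares 3, -4, 9, -2 and picks Y; Player I would get -4.
Player I's induced payoffs are 1, 8, 5, -9, -4, so Player I commits to B. Subgame-perfect outcome: (B, X) with payoffs (8, 8).
For the simultaneous game, intersect best replies.
Player I's best replies: W→C; X→C; Y→B; Z→C.
Player 2's best replies: A→X; B→X; C→W; D→Y; E→Y.
Only (C, W) has each player best-responding; Nash payoffs (5, 7).
Sequential outcome (B, X) differs from the Nash profile (C, W).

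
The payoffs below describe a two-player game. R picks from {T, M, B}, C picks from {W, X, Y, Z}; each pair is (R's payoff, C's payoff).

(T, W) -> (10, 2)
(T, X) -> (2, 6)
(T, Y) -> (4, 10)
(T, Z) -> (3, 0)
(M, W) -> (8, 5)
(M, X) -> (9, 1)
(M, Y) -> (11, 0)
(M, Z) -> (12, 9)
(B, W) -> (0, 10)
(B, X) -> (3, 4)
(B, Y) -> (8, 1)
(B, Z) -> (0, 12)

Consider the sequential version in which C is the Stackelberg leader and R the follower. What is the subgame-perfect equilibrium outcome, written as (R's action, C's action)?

(M, Z)

R best-responds to each possible C move:
- W → R plays T (best of 10, 8, 0); C gets 2.
- X → R plays M (best of 2, 9, 3); C gets 1.
- Y → R plays M (best of 4, 11, 8); C gets 0.
- Z → R plays M (best of 3, 12, 0); C gets 9.
Among 2, 1, 0, 9, the best is 9 at Z. Subgame-perfect outcome: (M, Z) with payoffs (12, 9).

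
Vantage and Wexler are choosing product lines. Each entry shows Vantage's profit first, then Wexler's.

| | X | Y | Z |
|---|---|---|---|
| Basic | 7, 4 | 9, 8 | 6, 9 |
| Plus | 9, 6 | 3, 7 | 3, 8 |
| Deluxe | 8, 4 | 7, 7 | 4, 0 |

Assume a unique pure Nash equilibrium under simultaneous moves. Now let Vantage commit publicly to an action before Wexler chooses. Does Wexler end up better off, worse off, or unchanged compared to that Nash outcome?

worse off

Wexler best-responds to each possible Vantage move:
- Basic → Wexler plays Z (best of 4, 8, 9); Vantage gets 6.
- Plus → Wexler plays Z (best of 6, 7, 8); Vantage gets 3.
- Deluxe → Wexler plays Y (best of 4, 7, 0); Vantage gets 7.
Among 6, 3, 7, the best is 7 at Deluxe. Subgame-perfect outcome: (Deluxe, Y) with payoffs (7, 7).
Now find the simultaneous Nash equilibrium.
Vantage's best replies: X→Plus; Y→Basic; Z→Basic.
Wexler's best replies: Basic→Z; Plus→Z; Deluxe→Y.
The unique mutual best reply is (Basic, Z), giving (6, 9).
Wexler earns 7 sequentially versus 9 at the Nash outcome: worse off.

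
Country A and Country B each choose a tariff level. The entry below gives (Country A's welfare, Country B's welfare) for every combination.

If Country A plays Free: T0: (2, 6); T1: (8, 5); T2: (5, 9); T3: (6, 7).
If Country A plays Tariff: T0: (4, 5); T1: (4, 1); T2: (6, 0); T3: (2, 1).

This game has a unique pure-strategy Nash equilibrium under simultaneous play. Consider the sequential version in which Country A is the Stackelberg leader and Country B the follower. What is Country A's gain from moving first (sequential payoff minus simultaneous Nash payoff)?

1

Work backward from Country B's decision.
- Free: BR = T2, leader payoff 5.
- Tariff: BR = T0, leader payoff 4.
Among 5, 4, the best is 5 at Free. Subgame-perfect outcome: (Free, T2) with payoffs (5, 9).
Now find the simultaneous Nash equilibrium.
Country A's best replies: T0→Tariff; T1→Free; T2→Tariff; T3→Free.
Country B's best replies: Free→T2; Tariff→T0.
Only (Tariff, T0) has each player best-responding; Nash payoffs (4, 5).
Country A's commitment gain: 5 − 4 = 1.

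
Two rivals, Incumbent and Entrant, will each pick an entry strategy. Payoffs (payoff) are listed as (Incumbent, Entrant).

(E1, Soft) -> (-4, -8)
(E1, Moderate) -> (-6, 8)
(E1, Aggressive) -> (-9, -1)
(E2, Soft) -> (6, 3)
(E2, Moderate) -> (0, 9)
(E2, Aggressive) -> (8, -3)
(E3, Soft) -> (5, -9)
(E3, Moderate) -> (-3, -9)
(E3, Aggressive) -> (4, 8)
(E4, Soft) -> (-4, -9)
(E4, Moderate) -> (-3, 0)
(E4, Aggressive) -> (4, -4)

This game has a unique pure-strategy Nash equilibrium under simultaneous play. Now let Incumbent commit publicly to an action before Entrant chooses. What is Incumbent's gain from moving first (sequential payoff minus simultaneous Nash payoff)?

Solve by backward induction (Incumbent leads).
- E1 → Entrant plays Moderate (best of -8, 8, -1); Incumbent gets -6.
- E2 → Entrant plays Moderate (best of 3, 9, -3); Incumbent gets 0.
- E3 → Entrant plays Aggressive (best of -9, -9, 8); Incumbent gets 4.
- E4 → Entrant plays Moderate (best of -9, 0, -4); Incumbent gets -3.
Among -6, 0, 4, -3, the best is 4 at E3. Subgame-perfect outcome: (E3, Aggressive) with payoffs (4, 8).
For the simultaneous game, intersect best replies.
Incumbent's best replies: Soft→E2; Moderate→E2; Aggressive→E2.
Entrant's best replies: E1→Moderate; E2→Moderate; E3→Aggressive; E4→Moderate.
The unique mutual best reply is (E2, Moderate), giving (0, 9).
Incumbent's commitment gain: 4 − 0 = 4.

4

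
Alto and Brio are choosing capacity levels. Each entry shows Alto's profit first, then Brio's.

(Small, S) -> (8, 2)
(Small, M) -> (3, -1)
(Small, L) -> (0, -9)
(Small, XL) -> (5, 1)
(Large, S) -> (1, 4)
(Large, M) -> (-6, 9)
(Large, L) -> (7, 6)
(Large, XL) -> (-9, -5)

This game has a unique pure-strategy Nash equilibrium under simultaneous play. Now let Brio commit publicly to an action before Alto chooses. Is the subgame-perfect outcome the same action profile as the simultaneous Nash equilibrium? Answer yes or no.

no

Backward induction with Brio moving first.
- S → Alto plays Small (best of 8, 1); Brio gets 2.
- M → Alto plays Small (best of 3, -6); Brio gets -1.
- L → Alto plays Large (best of 0, 7); Brio gets 6.
- XL → Alto plays Small (best of 5, -9); Brio gets 1.
Maximizing over 2, -1, 6, 1, Brio chooses L. Subgame-perfect outcome: (Large, L) with payoffs (7, 6).
For the simultaneous game, intersect best replies.
Alto's best replies: S→Small; M→Small; L→Large; XL→Small.
Brio's best replies: Small→S; Large→M.
Only (Small, S) has each player best-responding; Nash payoffs (8, 2).
Sequential outcome (Large, L) differs from the Nash profile (Small, S).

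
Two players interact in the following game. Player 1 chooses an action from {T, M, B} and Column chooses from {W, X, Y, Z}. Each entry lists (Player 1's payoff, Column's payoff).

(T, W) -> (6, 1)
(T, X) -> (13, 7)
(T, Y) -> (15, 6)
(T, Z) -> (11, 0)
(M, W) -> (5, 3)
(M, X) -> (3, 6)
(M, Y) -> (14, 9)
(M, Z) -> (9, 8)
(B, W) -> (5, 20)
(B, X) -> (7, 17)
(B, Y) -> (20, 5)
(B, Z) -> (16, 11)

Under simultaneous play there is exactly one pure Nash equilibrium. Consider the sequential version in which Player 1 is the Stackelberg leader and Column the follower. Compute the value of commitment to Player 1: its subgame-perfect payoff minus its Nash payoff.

Column best-responds to each possible Player 1 move:
- T: Column compares 1, 7, 6, 0 and picks X; Player 1 would get 13.
- M: Column compares 3, 6, 9, 8 and picks Y; Player 1 would get 14.
- B: Column compares 20, 17, 5, 11 and picks W; Player 1 would get 5.
Maximizing over 13, 14, 5, Player 1 chooses M. Subgame-perfect outcome: (M, Y) with payoffs (14, 9).
Under simultaneous play:
Player 1's best replies: W→T; X→T; Y→B; Z→B.
Column's best replies: T→X; M→Y; B→W.
Only (T, X) has each player best-responding; Nash payoffs (13, 7).
Player 1's commitment gain: 14 − 13 = 1.

1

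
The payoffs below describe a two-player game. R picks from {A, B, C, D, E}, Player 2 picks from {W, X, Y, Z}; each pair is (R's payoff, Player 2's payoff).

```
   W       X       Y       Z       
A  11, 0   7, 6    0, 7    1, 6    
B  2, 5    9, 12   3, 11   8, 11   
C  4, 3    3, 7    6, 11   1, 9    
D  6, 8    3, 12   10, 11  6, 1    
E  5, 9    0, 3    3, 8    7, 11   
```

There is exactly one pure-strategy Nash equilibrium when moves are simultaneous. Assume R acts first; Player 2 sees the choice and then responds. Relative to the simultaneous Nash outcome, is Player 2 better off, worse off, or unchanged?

unchanged

Player 2 best-responds to each possible R move:
- A → Player 2 plays Y (best of 0, 6, 7, 6); R gets 0.
- B → Player 2 plays X (best of 5, 12, 11, 11); R gets 9.
- C → Player 2 plays Y (best of 3, 7, 11, 9); R gets 6.
- D → Player 2 plays X (best of 8, 12, 11, 1); R gets 3.
- E → Player 2 plays Z (best of 9, 3, 8, 11); R gets 7.
Among 0, 9, 6, 3, 7, the best is 9 at B. Subgame-perfect outcome: (B, X) with payoffs (9, 12).
For the simultaneous game, intersect best replies.
R's best replies: W→A; X→B; Y→D; Z→B.
Player 2's best replies: A→Y; B→X; C→Y; D→X; E→Z.
Only (B, X) has each player best-responding; Nash payoffs (9, 12).
Player 2 earns 12 sequentially versus 12 at the Nash outcome: unchanged.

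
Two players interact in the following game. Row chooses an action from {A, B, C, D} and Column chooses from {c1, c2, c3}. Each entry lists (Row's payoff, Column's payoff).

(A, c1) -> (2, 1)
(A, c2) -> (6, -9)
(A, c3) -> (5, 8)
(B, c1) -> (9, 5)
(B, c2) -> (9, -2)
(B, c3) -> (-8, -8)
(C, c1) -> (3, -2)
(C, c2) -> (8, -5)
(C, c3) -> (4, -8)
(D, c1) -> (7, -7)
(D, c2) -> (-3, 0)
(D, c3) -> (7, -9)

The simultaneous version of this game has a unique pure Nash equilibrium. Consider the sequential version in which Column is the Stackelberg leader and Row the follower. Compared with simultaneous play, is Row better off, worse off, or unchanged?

Work backward from Row's decision.
- c1: Row compares 2, 9, 3, 7 and picks B; Column would get 5.
- c2: Row compares 6, 9, 8, -3 and picks B; Column would get -2.
- c3: Row compares 5, -8, 4, 7 and picks D; Column would get -9.
Column's induced payoffs are 5, -2, -9, so Column commits to c1. Subgame-perfect outcome: (B, c1) with payoffs (9, 5).
Under simultaneous play:
Row's best replies: c1→B; c2→B; c3→D.
Column's best replies: A→c3; B→c1; C→c1; D→c2.
The unique mutual best reply is (B, c1), giving (9, 5).
Row earns 9 sequentially versus 9 at the Nash outcome: unchanged.

unchanged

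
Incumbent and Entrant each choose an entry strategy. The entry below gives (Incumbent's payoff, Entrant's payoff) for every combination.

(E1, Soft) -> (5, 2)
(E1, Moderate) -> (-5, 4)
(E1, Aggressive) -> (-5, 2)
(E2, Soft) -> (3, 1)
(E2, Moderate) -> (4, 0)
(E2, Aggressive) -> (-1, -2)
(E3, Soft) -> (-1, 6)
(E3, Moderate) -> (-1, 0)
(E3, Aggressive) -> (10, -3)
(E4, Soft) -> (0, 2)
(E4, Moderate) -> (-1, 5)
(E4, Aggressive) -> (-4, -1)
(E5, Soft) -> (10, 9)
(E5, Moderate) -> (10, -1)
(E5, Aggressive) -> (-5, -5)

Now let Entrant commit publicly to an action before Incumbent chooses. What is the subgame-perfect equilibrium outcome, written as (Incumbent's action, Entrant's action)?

Incumbent best-responds to each possible Entrant move:
- Soft → Incumbent plays E5 (best of 5, 3, -1, 0, 10); Entrant gets 9.
- Moderate → Incumbent plays E5 (best of -5, 4, -1, -1, 10); Entrant gets -1.
- Aggressive → Incumbent plays E3 (best of -5, -1, 10, -4, -5); Entrant gets -3.
Entrant's induced payoffs are 9, -1, -3, so Entrant commits to Soft. Subgame-perfect outcome: (E5, Soft) with payoffs (10, 9).

(E5, Soft)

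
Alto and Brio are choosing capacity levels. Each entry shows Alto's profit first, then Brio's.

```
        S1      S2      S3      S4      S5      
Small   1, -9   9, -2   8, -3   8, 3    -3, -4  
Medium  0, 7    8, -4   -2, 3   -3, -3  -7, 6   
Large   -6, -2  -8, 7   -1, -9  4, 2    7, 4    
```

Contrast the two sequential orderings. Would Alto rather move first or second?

first

If Alto leads: Brio's best replies are Small→S4, Medium→S1, Large→S2; Alto's induced payoffs 8, 0, -8; outcome (Small, S4), payoffs (8, 3).
If Brio leads: Alto's best replies are S1→Small, S2→Small, S3→Small, S4→Small, S5→Large; Brio's induced payoffs -9, -2, -3, 3, 4; outcome (Large, S5), payoffs (7, 4).
Alto gets 8 moving first and 7 moving second, so Alto prefers to move first.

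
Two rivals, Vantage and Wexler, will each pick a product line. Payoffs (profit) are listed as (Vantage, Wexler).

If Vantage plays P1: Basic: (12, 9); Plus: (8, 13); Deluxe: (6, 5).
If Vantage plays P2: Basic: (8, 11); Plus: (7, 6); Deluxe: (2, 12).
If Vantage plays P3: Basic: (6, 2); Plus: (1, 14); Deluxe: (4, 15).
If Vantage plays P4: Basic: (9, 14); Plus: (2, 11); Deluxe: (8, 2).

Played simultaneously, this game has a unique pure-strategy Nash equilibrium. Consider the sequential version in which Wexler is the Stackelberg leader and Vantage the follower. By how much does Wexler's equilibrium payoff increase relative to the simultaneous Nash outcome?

0

Vantage best-responds to each possible Wexler move:
- Basic → Vantage plays P1 (best of 12, 8, 6, 9); Wexler gets 9.
- Plus → Vantage plays P1 (best of 8, 7, 1, 2); Wexler gets 13.
- Deluxe → Vantage plays P4 (best of 6, 2, 4, 8); Wexler gets 2.
Maximizing over 9, 13, 2, Wexler chooses Plus. Subgame-perfect outcome: (P1, Plus) with payoffs (8, 13).
Now find the simultaneous Nash equilibrium.
Vantage's best replies: Basic→P1; Plus→P1; Deluxe→P4.
Wexler's best replies: P1→Plus; P2→Deluxe; P3→Deluxe; P4→Basic.
Only (P1, Plus) has each player best-responding; Nash payoffs (8, 13).
Wexler's commitment gain: 13 − 13 = 0.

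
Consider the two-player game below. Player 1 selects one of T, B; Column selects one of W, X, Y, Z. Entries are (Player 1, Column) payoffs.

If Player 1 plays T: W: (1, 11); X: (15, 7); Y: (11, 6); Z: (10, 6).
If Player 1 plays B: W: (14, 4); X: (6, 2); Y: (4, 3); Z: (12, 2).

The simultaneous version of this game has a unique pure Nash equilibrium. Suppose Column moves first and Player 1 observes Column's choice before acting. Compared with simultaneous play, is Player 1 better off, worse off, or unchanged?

Player 1 best-responds to each possible Column move:
- W: Player 1 compares 1, 14 and picks B; Column would get 4.
- X: Player 1 compares 15, 6 and picks T; Column would get 7.
- Y: Player 1 compares 11, 4 and picks T; Column would get 6.
- Z: Player 1 compares 10, 12 and picks B; Column would get 2.
Among 4, 7, 6, 2, the best is 7 at X. Subgame-perfect outcome: (T, X) with payoffs (15, 7).
Now find the simultaneous Nash equilibrium.
Player 1's best replies: W→B; X→T; Y→T; Z→B.
Column's best replies: T→W; B→W.
The unique mutual best reply is (B, W), giving (14, 4).
Player 1 earns 15 sequentially versus 14 at the Nash outcome: better off.

better off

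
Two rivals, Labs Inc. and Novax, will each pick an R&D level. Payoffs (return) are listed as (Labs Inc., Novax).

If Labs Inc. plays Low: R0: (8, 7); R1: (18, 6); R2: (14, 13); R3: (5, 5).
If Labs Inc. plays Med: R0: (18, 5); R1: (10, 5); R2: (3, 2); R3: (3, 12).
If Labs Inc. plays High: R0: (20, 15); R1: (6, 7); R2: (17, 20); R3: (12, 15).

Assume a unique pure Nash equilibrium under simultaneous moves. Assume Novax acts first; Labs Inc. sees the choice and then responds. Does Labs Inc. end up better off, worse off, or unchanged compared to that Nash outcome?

Backward induction with Novax moving first.
- R0 → Labs Inc. plays High (best of 8, 18, 20); Novax gets 15.
- R1 → Labs Inc. plays Low (best of 18, 10, 6); Novax gets 6.
- R2 → Labs Inc. plays High (best of 14, 3, 17); Novax gets 20.
- R3 → Labs Inc. plays High (best of 5, 3, 12); Novax gets 15.
Maximizing over 15, 6, 20, 15, Novax chooses R2. Subgame-perfect outcome: (High, R2) with payoffs (17, 20).
Now find the simultaneous Nash equilibrium.
Labs Inc.'s best replies: R0→High; R1→Low; R2→High; R3→High.
Novax's best replies: Low→R2; Med→R3; High→R2.
Only (High, R2) has each player best-responding; Nash payoffs (17, 20).
Labs Inc. earns 17 sequentially versus 17 at the Nash outcome: unchanged.

unchanged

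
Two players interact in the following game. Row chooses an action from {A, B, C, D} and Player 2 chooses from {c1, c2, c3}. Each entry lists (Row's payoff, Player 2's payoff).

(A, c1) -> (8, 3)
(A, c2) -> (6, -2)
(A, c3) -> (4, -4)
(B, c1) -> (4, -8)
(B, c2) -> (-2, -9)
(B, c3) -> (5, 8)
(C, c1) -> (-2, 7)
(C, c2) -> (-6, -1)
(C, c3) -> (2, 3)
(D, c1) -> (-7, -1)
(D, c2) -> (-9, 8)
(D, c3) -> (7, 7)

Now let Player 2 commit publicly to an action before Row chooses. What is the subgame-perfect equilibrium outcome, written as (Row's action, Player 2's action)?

Backward induction with Player 2 moving first.
- c1 → Row plays A (best of 8, 4, -2, -7); Player 2 gets 3.
- c2 → Row plays A (best of 6, -2, -6, -9); Player 2 gets -2.
- c3 → Row plays D (best of 4, 5, 2, 7); Player 2 gets 7.
Player 2's induced payoffs are 3, -2, 7, so Player 2 commits to c3. Subgame-perfect outcome: (D, c3) with payoffs (7, 7).

(D, c3)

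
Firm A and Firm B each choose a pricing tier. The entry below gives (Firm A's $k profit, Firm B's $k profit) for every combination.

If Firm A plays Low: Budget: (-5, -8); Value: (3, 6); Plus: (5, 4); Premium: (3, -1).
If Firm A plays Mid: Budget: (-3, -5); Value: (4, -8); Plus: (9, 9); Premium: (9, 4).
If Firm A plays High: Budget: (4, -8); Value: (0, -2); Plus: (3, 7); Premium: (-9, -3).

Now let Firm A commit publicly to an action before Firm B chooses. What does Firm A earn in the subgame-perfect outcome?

9

Firm B best-responds to each possible Firm A move:
- Low: BR = Value, leader payoff 3.
- Mid: BR = Plus, leader payoff 9.
- High: BR = Plus, leader payoff 3.
Maximizing over 3, 9, 3, Firm A chooses Mid. Subgame-perfect outcome: (Mid, Plus) with payoffs (9, 9).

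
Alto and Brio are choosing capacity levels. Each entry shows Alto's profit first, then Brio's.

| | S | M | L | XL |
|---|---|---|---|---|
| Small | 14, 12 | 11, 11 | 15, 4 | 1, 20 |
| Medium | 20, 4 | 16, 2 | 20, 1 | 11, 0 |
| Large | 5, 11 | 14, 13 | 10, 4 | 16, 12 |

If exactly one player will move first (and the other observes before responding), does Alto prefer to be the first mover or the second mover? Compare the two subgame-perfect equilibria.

first

If Alto leads: Brio's best replies are Small→XL, Medium→S, Large→M; Alto's induced payoffs 1, 20, 14; outcome (Medium, S), payoffs (20, 4).
If Brio leads: Alto's best replies are S→Medium, M→Medium, L→Medium, XL→Large; Brio's induced payoffs 4, 2, 1, 12; outcome (Large, XL), payoffs (16, 12).
Alto gets 20 moving first and 16 moving second, so Alto prefers to move first.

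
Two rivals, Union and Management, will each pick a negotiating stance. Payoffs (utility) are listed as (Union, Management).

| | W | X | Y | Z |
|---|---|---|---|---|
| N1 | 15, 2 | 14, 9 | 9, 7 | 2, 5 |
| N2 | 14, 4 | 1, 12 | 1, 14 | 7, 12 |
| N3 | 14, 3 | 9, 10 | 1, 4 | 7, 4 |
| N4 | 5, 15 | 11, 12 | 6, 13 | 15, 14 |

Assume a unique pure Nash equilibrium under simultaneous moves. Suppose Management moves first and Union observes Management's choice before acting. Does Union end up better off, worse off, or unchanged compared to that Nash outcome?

better off

Solve by backward induction (Management leads).
- W: BR = N1, leader payoff 2.
- X: BR = N1, leader payoff 9.
- Y: BR = N1, leader payoff 7.
- Z: BR = N4, leader payoff 14.
Among 2, 9, 7, 14, the best is 14 at Z. Subgame-perfect outcome: (N4, Z) with payoffs (15, 14).
Under simultaneous play:
Union's best replies: W→N1; X→N1; Y→N1; Z→N4.
Management's best replies: N1→X; N2→Y; N3→X; N4→W.
The unique mutual best reply is (N1, X), giving (14, 9).
Union earns 15 sequentially versus 14 at the Nash outcome: better off.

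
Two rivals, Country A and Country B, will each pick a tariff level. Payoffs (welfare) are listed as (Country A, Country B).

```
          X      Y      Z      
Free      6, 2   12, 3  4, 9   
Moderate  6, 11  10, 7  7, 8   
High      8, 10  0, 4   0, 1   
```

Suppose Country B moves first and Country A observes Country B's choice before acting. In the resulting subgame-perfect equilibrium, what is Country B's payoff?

Work backward from Country A's decision.
- X → Country A plays High (best of 6, 6, 8); Country B gets 10.
- Y → Country A plays Free (best of 12, 10, 0); Country B gets 3.
- Z → Country A plays Moderate (best of 4, 7, 0); Country B gets 8.
Country B's induced payoffs are 10, 3, 8, so Country B commits to X. Subgame-perfect outcome: (High, X) with payoffs (8, 10).

10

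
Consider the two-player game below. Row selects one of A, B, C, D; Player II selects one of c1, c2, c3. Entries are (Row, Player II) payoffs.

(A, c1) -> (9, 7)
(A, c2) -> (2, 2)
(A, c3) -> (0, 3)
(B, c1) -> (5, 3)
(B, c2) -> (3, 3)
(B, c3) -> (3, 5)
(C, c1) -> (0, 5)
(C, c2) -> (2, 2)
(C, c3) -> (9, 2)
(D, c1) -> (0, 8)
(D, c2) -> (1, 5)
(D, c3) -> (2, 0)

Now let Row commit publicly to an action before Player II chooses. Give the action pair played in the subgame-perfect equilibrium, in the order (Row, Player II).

(A, c1)

Solve by backward induction (Row leads).
- A: Player II compares 7, 2, 3 and picks c1; Row would get 9.
- B: Player II compares 3, 3, 5 and picks c3; Row would get 3.
- C: Player II compares 5, 2, 2 and picks c1; Row would get 0.
- D: Player II compares 8, 5, 0 and picks c1; Row would get 0.
Row's induced payoffs are 9, 3, 0, 0, so Row commits to A. Subgame-perfect outcome: (A, c1) with payoffs (9, 7).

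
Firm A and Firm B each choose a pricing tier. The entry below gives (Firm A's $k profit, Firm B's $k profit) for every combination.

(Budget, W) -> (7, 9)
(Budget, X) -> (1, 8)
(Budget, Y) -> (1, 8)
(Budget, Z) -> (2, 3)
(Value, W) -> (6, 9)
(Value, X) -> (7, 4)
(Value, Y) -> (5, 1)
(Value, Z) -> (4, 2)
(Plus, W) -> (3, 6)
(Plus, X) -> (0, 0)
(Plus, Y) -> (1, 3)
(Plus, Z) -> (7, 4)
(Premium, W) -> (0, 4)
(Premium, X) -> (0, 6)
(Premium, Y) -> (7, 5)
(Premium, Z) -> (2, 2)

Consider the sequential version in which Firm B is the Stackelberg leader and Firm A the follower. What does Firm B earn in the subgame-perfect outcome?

9

Solve by backward induction (Firm B leads).
- W → Firm A plays Budget (best of 7, 6, 3, 0); Firm B gets 9.
- X → Firm A plays Value (best of 1, 7, 0, 0); Firm B gets 4.
- Y → Firm A plays Premium (best of 1, 5, 1, 7); Firm B gets 5.
- Z → Firm A plays Plus (best of 2, 4, 7, 2); Firm B gets 4.
Maximizing over 9, 4, 5, 4, Firm B chooses W. Subgame-perfect outcome: (Budget, W) with payoffs (7, 9).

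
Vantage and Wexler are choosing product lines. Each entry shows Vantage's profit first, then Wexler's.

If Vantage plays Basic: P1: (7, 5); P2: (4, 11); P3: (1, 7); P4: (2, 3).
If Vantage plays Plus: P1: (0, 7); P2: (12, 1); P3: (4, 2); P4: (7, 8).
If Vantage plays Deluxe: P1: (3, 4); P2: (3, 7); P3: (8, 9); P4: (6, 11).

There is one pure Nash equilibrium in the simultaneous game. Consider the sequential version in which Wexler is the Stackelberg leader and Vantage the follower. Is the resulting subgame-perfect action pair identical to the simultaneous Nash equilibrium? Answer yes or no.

Backward induction with Wexler moving first.
- P1: BR = Basic, leader payoff 5.
- P2: BR = Plus, leader payoff 1.
- P3: BR = Deluxe, leader payoff 9.
- P4: BR = Plus, leader payoff 8.
Wexler's induced payoffs are 5, 1, 9, 8, so Wexler commits to P3. Subgame-perfect outcome: (Deluxe, P3) with payoffs (8, 9).
For the simultaneous game, intersect best replies.
Vantage's best replies: P1→Basic; P2→Plus; P3→Deluxe; P4→Plus.
Wexler's best replies: Basic→P2; Plus→P4; Deluxe→P4.
Only (Plus, P4) has each player best-responding; Nash payoffs (7, 8).
Sequential outcome (Deluxe, P3) differs from the Nash profile (Plus, P4).

no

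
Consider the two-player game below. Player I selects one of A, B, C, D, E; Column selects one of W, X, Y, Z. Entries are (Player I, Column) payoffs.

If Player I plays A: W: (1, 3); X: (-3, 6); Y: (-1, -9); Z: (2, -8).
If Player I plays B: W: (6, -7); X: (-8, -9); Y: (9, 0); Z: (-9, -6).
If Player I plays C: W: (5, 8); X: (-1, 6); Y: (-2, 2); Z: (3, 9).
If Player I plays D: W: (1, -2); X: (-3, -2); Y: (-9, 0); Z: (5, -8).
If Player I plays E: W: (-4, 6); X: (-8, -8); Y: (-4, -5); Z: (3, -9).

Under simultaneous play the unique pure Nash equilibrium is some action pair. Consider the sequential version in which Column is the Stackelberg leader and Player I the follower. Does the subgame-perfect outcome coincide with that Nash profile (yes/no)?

no

Work backward from Player I's decision.
- W: BR = B, leader payoff -7.
- X: BR = C, leader payoff 6.
- Y: BR = B, leader payoff 0.
- Z: BR = D, leader payoff -8.
Among -7, 6, 0, -8, the best is 6 at X. Subgame-perfect outcome: (C, X) with payoffs (-1, 6).
For the simultaneous game, intersect best replies.
Player I's best replies: W→B; X→C; Y→B; Z→D.
Column's best replies: A→X; B→Y; C→Z; D→Y; E→W.
Only (B, Y) has each player best-responding; Nash payoffs (9, 0).
Sequential outcome (C, X) differs from the Nash profile (B, Y).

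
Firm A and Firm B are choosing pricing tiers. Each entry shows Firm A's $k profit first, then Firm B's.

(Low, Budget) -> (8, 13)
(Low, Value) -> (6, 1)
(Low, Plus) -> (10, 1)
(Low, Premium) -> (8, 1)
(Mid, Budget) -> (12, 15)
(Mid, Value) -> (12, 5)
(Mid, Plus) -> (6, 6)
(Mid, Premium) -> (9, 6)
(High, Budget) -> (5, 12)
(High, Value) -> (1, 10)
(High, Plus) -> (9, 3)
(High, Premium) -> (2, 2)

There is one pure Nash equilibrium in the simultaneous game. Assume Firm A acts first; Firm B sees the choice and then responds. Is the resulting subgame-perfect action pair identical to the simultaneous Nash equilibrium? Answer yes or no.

yes

Solve by backward induction (Firm A leads).
- Low: BR = Budget, leader payoff 8.
- Mid: BR = Budget, leader payoff 12.
- High: BR = Budget, leader payoff 5.
Among 8, 12, 5, the best is 12 at Mid. Subgame-perfect outcome: (Mid, Budget) with payoffs (12, 15).
Under simultaneous play:
Firm A's best replies: Budget→Mid; Value→Mid; Plus→Low; Premium→Mid.
Firm B's best replies: Low→Budget; Mid→Budget; High→Budget.
The unique mutual best reply is (Mid, Budget), giving (12, 15).
Sequential outcome (Mid, Budget) coincides with the Nash profile (Mid, Budget).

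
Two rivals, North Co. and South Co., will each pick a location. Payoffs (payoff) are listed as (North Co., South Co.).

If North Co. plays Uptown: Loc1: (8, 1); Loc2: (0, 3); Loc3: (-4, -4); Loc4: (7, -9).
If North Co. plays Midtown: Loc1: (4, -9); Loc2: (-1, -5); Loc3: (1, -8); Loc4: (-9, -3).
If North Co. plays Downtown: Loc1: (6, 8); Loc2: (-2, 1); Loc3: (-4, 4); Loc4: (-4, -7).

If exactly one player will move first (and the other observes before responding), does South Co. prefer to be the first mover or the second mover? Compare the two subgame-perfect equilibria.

second

If North Co. leads: South Co.'s best replies are Uptown→Loc2, Midtown→Loc4, Downtown→Loc1; North Co.'s induced payoffs 0, -9, 6; outcome (Downtown, Loc1), payoffs (6, 8).
If South Co. leads: North Co.'s best replies are Loc1→Uptown, Loc2→Uptown, Loc3→Midtown, Loc4→Uptown; South Co.'s induced payoffs 1, 3, -8, -9; outcome (Uptown, Loc2), payoffs (0, 3).
South Co. gets 3 moving first and 8 moving second, so South Co. prefers to move second.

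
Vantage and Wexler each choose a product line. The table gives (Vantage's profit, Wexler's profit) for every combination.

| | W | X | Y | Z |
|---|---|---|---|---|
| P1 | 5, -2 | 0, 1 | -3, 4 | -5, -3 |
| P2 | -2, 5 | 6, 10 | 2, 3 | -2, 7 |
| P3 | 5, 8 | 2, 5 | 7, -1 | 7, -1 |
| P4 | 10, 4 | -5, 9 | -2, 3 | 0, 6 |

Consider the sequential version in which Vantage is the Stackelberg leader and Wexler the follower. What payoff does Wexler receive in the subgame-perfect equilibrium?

10

Solve by backward induction (Vantage leads).
- P1 → Wexler plays Y (best of -2, 1, 4, -3); Vantage gets -3.
- P2 → Wexler plays X (best of 5, 10, 3, 7); Vantage gets 6.
- P3 → Wexler plays W (best of 8, 5, -1, -1); Vantage gets 5.
- P4 → Wexler plays X (best of 4, 9, 3, 6); Vantage gets -5.
Maximizing over -3, 6, 5, -5, Vantage chooses P2. Subgame-perfect outcome: (P2, X) with payoffs (6, 10).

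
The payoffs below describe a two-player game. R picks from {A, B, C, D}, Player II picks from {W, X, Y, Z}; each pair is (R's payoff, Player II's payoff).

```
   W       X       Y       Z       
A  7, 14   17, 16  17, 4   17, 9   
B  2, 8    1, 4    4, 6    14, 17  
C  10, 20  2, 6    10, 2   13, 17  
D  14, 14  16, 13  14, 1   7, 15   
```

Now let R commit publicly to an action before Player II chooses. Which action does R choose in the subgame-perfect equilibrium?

A

Backward induction with R moving first.
- A: BR = X, leader payoff 17.
- B: BR = Z, leader payoff 14.
- C: BR = W, leader payoff 10.
- D: BR = Z, leader payoff 7.
R's induced payoffs are 17, 14, 10, 7, so R commits to A. Subgame-perfect outcome: (A, X) with payoffs (17, 16).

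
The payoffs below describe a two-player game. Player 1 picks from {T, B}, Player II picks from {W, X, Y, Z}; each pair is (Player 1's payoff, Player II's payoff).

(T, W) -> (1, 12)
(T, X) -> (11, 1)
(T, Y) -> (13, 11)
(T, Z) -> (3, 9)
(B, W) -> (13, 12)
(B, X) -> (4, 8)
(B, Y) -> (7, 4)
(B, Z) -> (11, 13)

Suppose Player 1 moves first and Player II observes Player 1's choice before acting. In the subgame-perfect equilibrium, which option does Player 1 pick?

Solve by backward induction (Player 1 leads).
- T: BR = W, leader payoff 1.
- B: BR = Z, leader payoff 11.
Maximizing over 1, 11, Player 1 chooses B. Subgame-perfect outcome: (B, Z) with payoffs (11, 13).

B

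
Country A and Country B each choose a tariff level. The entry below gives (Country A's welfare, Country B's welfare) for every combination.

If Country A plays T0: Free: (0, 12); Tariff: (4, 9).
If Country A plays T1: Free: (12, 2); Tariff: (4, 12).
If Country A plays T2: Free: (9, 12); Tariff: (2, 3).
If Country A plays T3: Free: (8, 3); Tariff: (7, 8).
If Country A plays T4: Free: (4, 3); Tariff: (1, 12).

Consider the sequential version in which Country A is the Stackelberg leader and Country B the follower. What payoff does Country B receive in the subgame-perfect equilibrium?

12

Work backward from Country B's decision.
- T0: BR = Free, leader payoff 0.
- T1: BR = Tariff, leader payoff 4.
- T2: BR = Free, leader payoff 9.
- T3: BR = Tariff, leader payoff 7.
- T4: BR = Tariff, leader payoff 1.
Country A's induced payoffs are 0, 4, 9, 7, 1, so Country A commits to T2. Subgame-perfect outcome: (T2, Free) with payoffs (9, 12).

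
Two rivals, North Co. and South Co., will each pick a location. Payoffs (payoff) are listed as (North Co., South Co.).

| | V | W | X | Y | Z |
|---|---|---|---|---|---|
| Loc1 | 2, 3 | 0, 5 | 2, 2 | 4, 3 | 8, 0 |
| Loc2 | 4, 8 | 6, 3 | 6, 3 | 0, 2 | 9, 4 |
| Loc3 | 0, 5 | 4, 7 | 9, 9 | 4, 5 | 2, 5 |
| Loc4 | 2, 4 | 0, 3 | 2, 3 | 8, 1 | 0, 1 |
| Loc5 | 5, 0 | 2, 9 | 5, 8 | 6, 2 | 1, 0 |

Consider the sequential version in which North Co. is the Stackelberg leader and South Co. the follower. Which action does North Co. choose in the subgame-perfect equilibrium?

Loc3

Backward induction with North Co. moving first.
- Loc1: South Co. compares 3, 5, 2, 3, 0 and picks W; North Co. would get 0.
- Loc2: South Co. compares 8, 3, 3, 2, 4 and picks V; North Co. would get 4.
- Loc3: South Co. compares 5, 7, 9, 5, 5 and picks X; North Co. would get 9.
- Loc4: South Co. compares 4, 3, 3, 1, 1 and picks V; North Co. would get 2.
- Loc5: South Co. compares 0, 9, 8, 2, 0 and picks W; North Co. would get 2.
Maximizing over 0, 4, 9, 2, 2, North Co. chooses Loc3. Subgame-perfect outcome: (Loc3, X) with payoffs (9, 9).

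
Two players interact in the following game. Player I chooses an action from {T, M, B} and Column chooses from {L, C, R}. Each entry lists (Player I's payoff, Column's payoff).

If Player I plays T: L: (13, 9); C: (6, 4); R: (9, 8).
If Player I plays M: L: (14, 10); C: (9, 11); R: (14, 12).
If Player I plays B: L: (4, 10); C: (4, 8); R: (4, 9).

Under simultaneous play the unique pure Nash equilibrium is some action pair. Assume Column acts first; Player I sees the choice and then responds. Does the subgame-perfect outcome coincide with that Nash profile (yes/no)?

Backward induction with Column moving first.
- L → Player I plays M (best of 13, 14, 4); Column gets 10.
- C → Player I plays M (best of 6, 9, 4); Column gets 11.
- R → Player I plays M (best of 9, 14, 4); Column gets 12.
Column's induced payoffs are 10, 11, 12, so Column commits to R. Subgame-perfect outcome: (M, R) with payoffs (14, 12).
Now find the simultaneous Nash equilibrium.
Player I's best replies: L→M; C→M; R→M.
Column's best replies: T→L; M→R; B→L.
The unique mutual best reply is (M, R), giving (14, 12).
Sequential outcome (M, R) coincides with the Nash profile (M, R).

yes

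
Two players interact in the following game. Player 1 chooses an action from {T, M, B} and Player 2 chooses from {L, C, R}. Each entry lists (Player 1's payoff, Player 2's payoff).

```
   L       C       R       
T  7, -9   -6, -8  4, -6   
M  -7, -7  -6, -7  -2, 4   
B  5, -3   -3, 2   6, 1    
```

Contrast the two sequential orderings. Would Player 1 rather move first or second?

If Player 1 leads: Player 2's best replies are T→R, M→R, B→C; Player 1's induced payoffs 4, -2, -3; outcome (T, R), payoffs (4, -6).
If Player 2 leads: Player 1's best replies are L→T, C→B, R→B; Player 2's induced payoffs -9, 2, 1; outcome (B, C), payoffs (-3, 2).
Player 1 gets 4 moving first and -3 moving second, so Player 1 prefers to move first.

first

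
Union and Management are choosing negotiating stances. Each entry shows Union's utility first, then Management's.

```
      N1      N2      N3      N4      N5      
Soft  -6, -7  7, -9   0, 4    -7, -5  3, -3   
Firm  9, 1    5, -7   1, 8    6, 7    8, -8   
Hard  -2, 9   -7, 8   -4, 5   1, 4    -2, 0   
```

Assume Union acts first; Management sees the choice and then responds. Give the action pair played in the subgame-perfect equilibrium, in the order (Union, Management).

(Firm, N3)

Work backward from Management's decision.
- Soft: BR = N3, leader payoff 0.
- Firm: BR = N3, leader payoff 1.
- Hard: BR = N1, leader payoff -2.
Union's induced payoffs are 0, 1, -2, so Union commits to Firm. Subgame-perfect outcome: (Firm, N3) with payoffs (1, 8).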